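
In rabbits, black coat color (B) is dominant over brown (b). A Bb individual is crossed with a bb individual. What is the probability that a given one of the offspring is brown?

Punnett square for Bb × bb:
Offspring genotypes: 2 Bb, 2 bb
black: 2, brown: 2
brown: 2 out of 4
Probability: 2/4 = 1/2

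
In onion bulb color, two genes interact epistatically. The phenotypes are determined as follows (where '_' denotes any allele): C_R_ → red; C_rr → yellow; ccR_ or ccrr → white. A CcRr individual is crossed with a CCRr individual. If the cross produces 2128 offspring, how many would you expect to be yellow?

Cross: CcRr × CCRr — consider each gene separately:
C gene: Cc × CC → 2 CC, 2 Cc → 4 C_ (out of 4)
R gene: Rr × Rr → 1 RR, 2 Rr, 1 rr → 3 R_ : 1 rr (out of 4)
Genotype classes (out of 4 × 4 = 16): C_R_ = 4×3 = 12; C_rr = 4×1 = 4
Apply the phenotype rules: C_R_ (12) → red; C_rr (4) → yellow
Phenotype counts (out of 16): 12 red, 4 yellow
yellow: 4 out of 16 → fraction 1/4
Expected count = 1/4 × 2128 = 532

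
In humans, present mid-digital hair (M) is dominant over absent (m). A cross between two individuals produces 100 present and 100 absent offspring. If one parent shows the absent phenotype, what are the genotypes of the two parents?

Observed offspring: 100 present, 100 absent
The observed ratio simplifies to 1:1. One parent shows absent, so its genotype must be mm. A 1:1 offspring split requires the other parent to be heterozygous (Mm).
Parent genotypes: mm × Mm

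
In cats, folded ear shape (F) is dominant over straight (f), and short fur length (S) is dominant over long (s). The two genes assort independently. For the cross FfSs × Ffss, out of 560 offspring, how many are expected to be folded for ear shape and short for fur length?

Dihybrid cross FfSs × Ffss — consider each gene separately:
ear shape: Ff × Ff → 1 FF, 2 Ff, 1 ff → 3 F_ : 1 ff (out of 4)
fur length: Ss × ss → 2 Ss, 2 ss → 2 S_ : 2 ss (out of 4)
Looking for: folded (F_) and short (S_)
P(folded) = 3/4, P(short) = 2/4
P(both) = 3/4 × 2/4 = 6/16 = 3/8
Expected count = 3/8 × 560 = 210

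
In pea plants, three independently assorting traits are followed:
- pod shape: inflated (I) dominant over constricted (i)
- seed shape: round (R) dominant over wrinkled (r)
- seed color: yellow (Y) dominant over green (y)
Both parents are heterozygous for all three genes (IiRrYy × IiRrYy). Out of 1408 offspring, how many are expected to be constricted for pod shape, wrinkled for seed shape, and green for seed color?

Trihybrid cross: IiRrYy × IiRrYy
Each trait segregates independently with a 3:1 phenotypic ratio, so each gene contributes 3/4 (dominant) or 1/4 (recessive).
Target: constricted (pod shape), wrinkled (seed shape), green (seed color)
Probability = product of independent per-trait probabilities
= 1/4 × 1/4 × 1/4 = 1/64
Expected count = 1/64 × 1408 = 22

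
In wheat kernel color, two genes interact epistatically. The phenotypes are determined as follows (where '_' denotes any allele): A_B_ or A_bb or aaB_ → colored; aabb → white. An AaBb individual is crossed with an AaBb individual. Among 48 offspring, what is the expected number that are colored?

Cross: AaBb × AaBb — consider each gene separately:
A gene: Aa × Aa → 1 AA, 2 Aa, 1 aa → 3 A_ : 1 aa (out of 4)
B gene: Bb × Bb → 1 BB, 2 Bb, 1 bb → 3 B_ : 1 bb (out of 4)
Genotype classes (out of 4 × 4 = 16): A_B_ = 3×3 = 9; A_bb = 3×1 = 3; aaB_ = 1×3 = 3; aabb = 1×1 = 1
Apply the phenotype rules: A_B_ (9) + A_bb (3) + aaB_ (3) → colored; aabb (1) → white
Phenotype counts (out of 16): 15 colored, 1 white
colored: 15 out of 16 → fraction 15/16
Expected count = 15/16 × 48 = 45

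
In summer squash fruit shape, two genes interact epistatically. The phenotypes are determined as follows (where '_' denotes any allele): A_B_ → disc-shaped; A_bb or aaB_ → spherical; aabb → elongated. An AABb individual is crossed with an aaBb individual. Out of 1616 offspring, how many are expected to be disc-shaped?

Cross: AABb × aaBb — consider each gene separately:
A gene: AA × aa → 4 Aa → 4 A_ (out of 4)
B gene: Bb × Bb → 1 BB, 2 Bb, 1 bb → 3 B_ : 1 bb (out of 4)
Genotype classes (out of 4 × 4 = 16): A_B_ = 4×3 = 12; A_bb = 4×1 = 4
Apply the phenotype rules: A_B_ (12) → disc-shaped; A_bb (4) → spherical
Phenotype counts (out of 16): 12 disc-shaped, 4 spherical
disc-shaped: 12 out of 16 → fraction 3/4
Expected count = 3/4 × 1616 = 1212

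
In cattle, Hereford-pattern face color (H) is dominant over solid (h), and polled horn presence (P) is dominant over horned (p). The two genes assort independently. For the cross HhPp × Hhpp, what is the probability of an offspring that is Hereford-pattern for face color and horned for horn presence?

Dihybrid cross HhPp × Hhpp — consider each gene separately:
face color: Hh × Hh → 1 HH, 2 Hh, 1 hh → 3 H_ : 1 hh (out of 4)
horn presence: Pp × pp → 2 Pp, 2 pp → 2 P_ : 2 pp (out of 4)
Looking for: Hereford-pattern (H_) and horned (pp)
P(Hereford-pattern) = 3/4, P(horned) = 2/4
P(both) = 3/4 × 2/4 = 6/16 = 3/8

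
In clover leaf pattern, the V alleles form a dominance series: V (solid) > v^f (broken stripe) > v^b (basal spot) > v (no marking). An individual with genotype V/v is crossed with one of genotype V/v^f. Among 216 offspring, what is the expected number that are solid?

Cross: V/v × V/v^f
Allele dominance: V > v^f > v^b > v
Offspring genotypes: 1 V/V, 1 V/v^f, 1 V/v, 1 v^f/v
Phenotype counts: 3 solid, 1 broken stripe
solid: 3 out of 4 → fraction 3/4
Expected count = 3/4 × 216 = 162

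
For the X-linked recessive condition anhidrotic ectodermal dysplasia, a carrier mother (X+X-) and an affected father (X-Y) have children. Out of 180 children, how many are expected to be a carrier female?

Cross: X+X- × X-Y
Offspring: 1 X+X-, 1 X+Y, 1 X-X-, 1 X-Y
Probability of a carrier female: 1/4
Expected count = 1/4 × 180 = 45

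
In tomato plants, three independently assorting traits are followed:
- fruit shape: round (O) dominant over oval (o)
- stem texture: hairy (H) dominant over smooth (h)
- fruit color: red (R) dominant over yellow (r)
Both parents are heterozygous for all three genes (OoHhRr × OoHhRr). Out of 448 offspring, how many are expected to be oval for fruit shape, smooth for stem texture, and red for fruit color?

Trihybrid cross: OoHhRr × OoHhRr
Each trait segregates independently with a 3:1 phenotypic ratio, so each gene contributes 3/4 (dominant) or 1/4 (recessive).
Target: oval (fruit shape), smooth (stem texture), red (fruit color)
Probability = product of independent per-trait probabilities
= 1/4 × 1/4 × 3/4 = 3/64
Expected count = 3/64 × 448 = 21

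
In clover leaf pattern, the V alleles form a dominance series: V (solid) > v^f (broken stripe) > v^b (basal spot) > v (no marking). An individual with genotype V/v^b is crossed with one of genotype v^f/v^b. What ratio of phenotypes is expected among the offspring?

Cross: V/v^b × v^f/v^b
Allele dominance: V > v^f > v^b > v
Offspring genotypes: 1 V/v^f, 1 V/v^b, 1 v^f/v^b, 1 v^b/v^b
Phenotype counts: 2 solid, 1 broken stripe, 1 basal spot
Ratio: 2 solid : 1 broken stripe : 1 basal spot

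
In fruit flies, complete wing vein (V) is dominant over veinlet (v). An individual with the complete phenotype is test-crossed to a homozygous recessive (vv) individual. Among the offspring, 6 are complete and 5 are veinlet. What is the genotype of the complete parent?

Test cross: ? × vv
Offspring: 6 complete, 5 veinlet — approximately 1:1.
A 1:1 ratio in a test cross indicates the unknown parent is heterozygous (Vv).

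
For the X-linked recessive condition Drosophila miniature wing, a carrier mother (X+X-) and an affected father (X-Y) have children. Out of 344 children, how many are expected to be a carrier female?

Cross: X+X- × X-Y
Offspring: 1 X+X-, 1 X+Y, 1 X-X-, 1 X-Y
Probability of a carrier female: 1/4
Expected count = 1/4 × 344 = 86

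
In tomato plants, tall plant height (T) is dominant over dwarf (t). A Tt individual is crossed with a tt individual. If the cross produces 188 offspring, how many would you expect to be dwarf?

Punnett square for Tt × tt:
Offspring genotypes: 2 Tt, 2 tt
tall: 2, dwarf: 2
dwarf: 2 out of 4 → fraction 1/2
Expected count = 1/2 × 188 = 94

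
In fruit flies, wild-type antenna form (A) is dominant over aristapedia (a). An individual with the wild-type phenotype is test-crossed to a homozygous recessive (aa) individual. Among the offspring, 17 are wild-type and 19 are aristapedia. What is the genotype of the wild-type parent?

Test cross: ? × aa
Offspring: 17 wild-type, 19 aristapedia — approximately 1:1.
A 1:1 ratio in a test cross indicates the unknown parent is heterozygous (Aa).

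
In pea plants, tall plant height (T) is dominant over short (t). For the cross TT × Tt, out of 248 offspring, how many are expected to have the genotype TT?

Punnett square for TT × Tt:
Offspring genotypes: 2 TT, 2 Tt
Total offspring: 4
Count with target: 2
Probability: 2/4 = 1/2
Expected count = 1/2 × 248 = 124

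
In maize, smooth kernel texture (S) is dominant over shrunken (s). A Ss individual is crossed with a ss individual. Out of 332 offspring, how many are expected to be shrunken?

Punnett square for Ss × ss:
Offspring genotypes: 2 Ss, 2 ss
smooth: 2, shrunken: 2
shrunken: 2 out of 4 → fraction 1/2
Expected count = 1/2 × 332 = 166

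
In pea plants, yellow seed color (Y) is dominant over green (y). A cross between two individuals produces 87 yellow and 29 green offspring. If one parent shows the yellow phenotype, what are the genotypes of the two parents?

Observed offspring: 87 yellow, 29 green
The observed ratio simplifies to 3:1. Green (yy) offspring appear, so each parent must contribute one y allele. The parent stated to show yellow carries Y, so it is Yy. The other parent is then either Yy or yy: Yy × yy would give a 1:1 split, whereas Yy × Yy gives 3:1 — matching the data. So both parents are heterozygous (Yy × Yy).
Parent genotypes: Yy × Yy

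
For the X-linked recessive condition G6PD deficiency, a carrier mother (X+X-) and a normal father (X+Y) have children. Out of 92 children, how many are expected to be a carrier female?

Cross: X+X- × X+Y
Offspring: 1 X+X+, 1 X+Y, 1 X+X-, 1 X-Y
Probability of a carrier female: 1/4
Expected count = 1/4 × 92 = 23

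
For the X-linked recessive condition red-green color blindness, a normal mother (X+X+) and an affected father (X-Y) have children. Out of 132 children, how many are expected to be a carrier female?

Cross: X+X+ × X-Y
Offspring: 2 X+X-, 2 X+Y
Probability of a carrier female: 2/4 = 1/2
Expected count = 1/2 × 132 = 66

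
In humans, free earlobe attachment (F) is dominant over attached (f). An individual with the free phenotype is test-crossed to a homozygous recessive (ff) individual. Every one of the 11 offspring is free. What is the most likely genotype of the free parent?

Test cross: ? × ff
All offspring are free.
If the unknown parent were heterozygous (Ff), about half of 11 offspring would be attached; none are. The unknown parent is most likely homozygous dominant (FF).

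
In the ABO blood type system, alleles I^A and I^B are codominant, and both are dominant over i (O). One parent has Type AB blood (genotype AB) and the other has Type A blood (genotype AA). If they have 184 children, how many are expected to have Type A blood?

Cross: AB × AA
Possible offspring genotypes: 2 AA, 2 AB
Blood type counts: 2 Type A, 2 Type AB
Probability of Type A: 2/4 = 1/2
Expected count = 1/2 × 184 = 92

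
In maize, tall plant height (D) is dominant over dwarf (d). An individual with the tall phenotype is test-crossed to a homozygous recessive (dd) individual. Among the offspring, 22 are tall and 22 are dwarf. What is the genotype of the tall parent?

Test cross: ? × dd
Offspring: 22 tall, 22 dwarf — approximately 1:1.
A 1:1 ratio in a test cross indicates the unknown parent is heterozygous (Dd).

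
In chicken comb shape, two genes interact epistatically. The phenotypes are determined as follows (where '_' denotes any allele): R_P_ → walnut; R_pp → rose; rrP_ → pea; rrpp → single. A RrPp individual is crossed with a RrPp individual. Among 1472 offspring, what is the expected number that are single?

Cross: RrPp × RrPp — consider each gene separately:
R gene: Rr × Rr → 1 RR, 2 Rr, 1 rr → 3 R_ : 1 rr (out of 4)
P gene: Pp × Pp → 1 PP, 2 Pp, 1 pp → 3 P_ : 1 pp (out of 4)
Genotype classes (out of 4 × 4 = 16): R_P_ = 3×3 = 9; R_pp = 3×1 = 3; rrP_ = 1×3 = 3; rrpp = 1×1 = 1
Apply the phenotype rules: R_P_ (9) → walnut; R_pp (3) → rose; rrP_ (3) → pea; rrpp (1) → single
Phenotype counts (out of 16): 9 walnut, 3 rose, 3 pea, 1 single
single: 1 out of 16 → fraction 1/16
Expected count = 1/16 × 1472 = 92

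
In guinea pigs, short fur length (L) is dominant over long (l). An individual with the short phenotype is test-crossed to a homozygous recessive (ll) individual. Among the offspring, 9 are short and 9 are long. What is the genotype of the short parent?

Test cross: ? × ll
Offspring: 9 short, 9 long — approximately 1:1.
A 1:1 ratio in a test cross indicates the unknown parent is heterozygous (Ll).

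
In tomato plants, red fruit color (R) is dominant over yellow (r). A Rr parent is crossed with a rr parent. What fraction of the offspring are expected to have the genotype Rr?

Punnett square for Rr × rr:
Offspring genotypes: 2 Rr, 2 rr
Total offspring: 4
Count with target: 2
Probability: 2/4 = 1/2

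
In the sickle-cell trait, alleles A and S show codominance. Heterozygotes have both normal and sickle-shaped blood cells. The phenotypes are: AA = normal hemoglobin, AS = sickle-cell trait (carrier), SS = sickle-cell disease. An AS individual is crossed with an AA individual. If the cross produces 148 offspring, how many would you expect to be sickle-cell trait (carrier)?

Punnett square for AS × AA:
Offspring genotypes: 2 AA, 2 AS
Phenotype counts: 2 normal hemoglobin, 2 sickle-cell trait (carrier)
sickle-cell trait (carrier): 2 out of 4 → fraction 1/2
Expected count = 1/2 × 148 = 74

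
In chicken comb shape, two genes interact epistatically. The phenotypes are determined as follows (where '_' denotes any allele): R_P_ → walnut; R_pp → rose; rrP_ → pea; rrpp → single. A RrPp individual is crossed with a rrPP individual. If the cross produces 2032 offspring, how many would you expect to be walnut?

Cross: RrPp × rrPP — consider each gene separately:
R gene: Rr × rr → 2 Rr, 2 rr → 2 R_ : 2 rr (out of 4)
P gene: Pp × PP → 2 PP, 2 Pp → 4 P_ (out of 4)
Genotype classes (out of 4 × 4 = 16): R_P_ = 2×4 = 8; rrP_ = 2×4 = 8
Apply the phenotype rules: R_P_ (8) → walnut; rrP_ (8) → pea
Phenotype counts (out of 16): 8 walnut, 8 pea
walnut: 8 out of 16 → fraction 1/2
Expected count = 1/2 × 2032 = 1016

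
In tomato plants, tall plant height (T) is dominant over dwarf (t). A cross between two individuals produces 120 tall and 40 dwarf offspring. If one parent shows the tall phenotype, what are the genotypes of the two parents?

Observed offspring: 120 tall, 40 dwarf
The observed ratio simplifies to 3:1. Dwarf (tt) offspring appear, so each parent must contribute one t allele. The parent stated to show tall carries T, so it is Tt. The other parent is then either Tt or tt: Tt × tt would give a 1:1 split, whereas Tt × Tt gives 3:1 — matching the data. So both parents are heterozygous (Tt × Tt).
Parent genotypes: Tt × Tt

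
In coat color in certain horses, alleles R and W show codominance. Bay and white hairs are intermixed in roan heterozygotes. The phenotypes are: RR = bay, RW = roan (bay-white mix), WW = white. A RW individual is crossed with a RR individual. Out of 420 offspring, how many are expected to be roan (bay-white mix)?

Punnett square for RW × RR:
Offspring genotypes: 2 RR, 2 RW
Phenotype counts: 2 bay, 2 roan (bay-white mix)
roan (bay-white mix): 2 out of 4 → fraction 1/2
Expected count = 1/2 × 420 = 210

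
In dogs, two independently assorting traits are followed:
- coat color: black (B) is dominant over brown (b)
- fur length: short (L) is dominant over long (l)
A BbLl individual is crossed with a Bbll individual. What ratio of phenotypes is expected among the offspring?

Dihybrid cross BbLl × Bbll — consider each gene separately:
coat color: Bb × Bb → 1 BB, 2 Bb, 1 bb → 3 B_ : 1 bb (out of 4)
fur length: Ll × ll → 2 Ll, 2 ll → 2 L_ : 2 ll (out of 4)
Combine (counts out of 4 × 4 = 16): black/short (B_L_) = 3×2 = 6; black/long (B_ll) = 3×2 = 6; brown/short (bbL_) = 1×2 = 2; brown/long (bbll) = 1×2 = 2
Phenotype counts (out of 16): 6 black/short, 6 black/long, 2 brown/short, 2 brown/long
Ratio: 3 black/short : 3 black/long : 1 brown/short : 1 brown/long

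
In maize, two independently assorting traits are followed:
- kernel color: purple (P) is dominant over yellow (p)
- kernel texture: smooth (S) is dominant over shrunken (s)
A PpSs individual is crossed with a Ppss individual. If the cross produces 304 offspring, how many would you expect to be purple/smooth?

Dihybrid cross PpSs × Ppss — consider each gene separately:
kernel color: Pp × Pp → 1 PP, 2 Pp, 1 pp → 3 P_ : 1 pp (out of 4)
kernel texture: Ss × ss → 2 Ss, 2 ss → 2 S_ : 2 ss (out of 4)
Combine (counts out of 4 × 4 = 16): purple/smooth (P_S_) = 3×2 = 6; purple/shrunken (P_ss) = 3×2 = 6; yellow/smooth (ppS_) = 1×2 = 2; yellow/shrunken (ppss) = 1×2 = 2
Phenotype counts (out of 16): 6 purple/smooth, 6 purple/shrunken, 2 yellow/smooth, 2 yellow/shrunken
purple/smooth: 6 out of 16 → fraction 3/8
Expected count = 3/8 × 304 = 114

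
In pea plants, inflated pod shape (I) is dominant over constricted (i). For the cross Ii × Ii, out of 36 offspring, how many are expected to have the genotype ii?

Punnett square for Ii × Ii:
Offspring genotypes: 1 II, 2 Ii, 1 ii
Total offspring: 4
Count with target: 1
Probability: 1/4
Expected count = 1/4 × 36 = 9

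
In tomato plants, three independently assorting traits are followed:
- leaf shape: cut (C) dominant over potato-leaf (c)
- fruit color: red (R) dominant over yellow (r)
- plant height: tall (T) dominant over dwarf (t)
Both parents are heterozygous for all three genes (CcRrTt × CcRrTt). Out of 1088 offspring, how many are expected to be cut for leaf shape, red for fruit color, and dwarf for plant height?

Trihybrid cross: CcRrTt × CcRrTt
Each trait segregates independently with a 3:1 phenotypic ratio, so each gene contributes 3/4 (dominant) or 1/4 (recessive).
Target: cut (leaf shape), red (fruit color), dwarf (plant height)
Probability = product of independent per-trait probabilities
= 3/4 × 3/4 × 1/4 = 9/64
Expected count = 9/64 × 1088 = 153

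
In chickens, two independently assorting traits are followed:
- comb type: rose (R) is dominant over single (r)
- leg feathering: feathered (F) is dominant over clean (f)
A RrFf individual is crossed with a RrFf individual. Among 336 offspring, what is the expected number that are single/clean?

Dihybrid cross RrFf × RrFf — consider each gene separately:
comb type: Rr × Rr → 1 RR, 2 Rr, 1 rr → 3 R_ : 1 rr (out of 4)
leg feathering: Ff × Ff → 1 FF, 2 Ff, 1 ff → 3 F_ : 1 ff (out of 4)
Combine (counts out of 4 × 4 = 16): rose/feathered (R_F_) = 3×3 = 9; rose/clean (R_ff) = 3×1 = 3; single/feathered (rrF_) = 1×3 = 3; single/clean (rrff) = 1×1 = 1
Phenotype counts (out of 16): 9 rose/feathered, 3 rose/clean, 3 single/feathered, 1 single/clean
single/clean: 1 out of 16 → fraction 1/16
Expected count = 1/16 × 336 = 21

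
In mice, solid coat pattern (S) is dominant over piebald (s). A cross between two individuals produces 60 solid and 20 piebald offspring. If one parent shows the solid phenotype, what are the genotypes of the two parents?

Observed offspring: 60 solid, 20 piebald
The observed ratio simplifies to 3:1. Piebald (ss) offspring appear, so each parent must contribute one s allele. The parent stated to show solid carries S, so it is Ss. The other parent is then either Ss or ss: Ss × ss would give a 1:1 split, whereas Ss × Ss gives 3:1 — matching the data. So both parents are heterozygous (Ss × Ss).
Parent genotypes: Ss × Ss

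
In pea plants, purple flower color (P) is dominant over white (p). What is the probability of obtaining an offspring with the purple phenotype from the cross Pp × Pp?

Punnett square for Pp × Pp:
Offspring genotypes: 1 PP, 2 Pp, 1 pp
Total offspring: 4
Count with target: 3
Probability: 3/4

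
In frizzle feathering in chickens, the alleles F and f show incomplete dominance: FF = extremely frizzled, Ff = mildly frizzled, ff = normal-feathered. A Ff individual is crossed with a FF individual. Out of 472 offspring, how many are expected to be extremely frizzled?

Punnett square for Ff × FF:
Offspring genotypes: 2 FF, 2 Ff
Phenotype counts: 2 extremely frizzled, 2 mildly frizzled
extremely frizzled: 2 out of 4 → fraction 1/2
Expected count = 1/2 × 472 = 236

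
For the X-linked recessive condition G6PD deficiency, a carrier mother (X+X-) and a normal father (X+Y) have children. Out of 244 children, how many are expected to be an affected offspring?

Cross: X+X- × X+Y
Offspring: 1 X+X+, 1 X+Y, 1 X+X-, 1 X-Y
Probability of an affected offspring: 1/4
Expected count = 1/4 × 244 = 61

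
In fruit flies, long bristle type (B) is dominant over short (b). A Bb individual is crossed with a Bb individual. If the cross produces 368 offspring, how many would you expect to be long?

Punnett square for Bb × Bb:
Offspring genotypes: 1 BB, 2 Bb, 1 bb
long: 3, short: 1
long: 3 out of 4 → fraction 3/4
Expected count = 3/4 × 368 = 276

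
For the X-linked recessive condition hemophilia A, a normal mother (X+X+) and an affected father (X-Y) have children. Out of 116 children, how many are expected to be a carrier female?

Cross: X+X+ × X-Y
Offspring: 2 X+X-, 2 X+Y
Probability of a carrier female: 2/4 = 1/2
Expected count = 1/2 × 116 = 58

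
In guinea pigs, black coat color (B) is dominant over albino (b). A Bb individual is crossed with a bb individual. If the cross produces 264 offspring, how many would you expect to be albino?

Punnett square for Bb × bb:
Offspring genotypes: 2 Bb, 2 bb
black: 2, albino: 2
albino: 2 out of 4 → fraction 1/2
Expected count = 1/2 × 264 = 132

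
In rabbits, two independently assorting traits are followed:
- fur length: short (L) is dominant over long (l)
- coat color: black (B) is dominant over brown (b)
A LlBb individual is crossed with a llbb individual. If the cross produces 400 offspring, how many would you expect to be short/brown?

Dihybrid cross LlBb × llbb — consider each gene separately:
fur length: Ll × ll → 2 Ll, 2 ll → 2 L_ : 2 ll (out of 4)
coat color: Bb × bb → 2 Bb, 2 bb → 2 B_ : 2 bb (out of 4)
Combine (counts out of 4 × 4 = 16): short/black (L_B_) = 2×2 = 4; short/brown (L_bb) = 2×2 = 4; long/black (llB_) = 2×2 = 4; long/brown (llbb) = 2×2 = 4
Phenotype counts (out of 16): 4 short/black, 4 short/brown, 4 long/black, 4 long/brown
short/brown: 4 out of 16 → fraction 1/4
Expected count = 1/4 × 400 = 100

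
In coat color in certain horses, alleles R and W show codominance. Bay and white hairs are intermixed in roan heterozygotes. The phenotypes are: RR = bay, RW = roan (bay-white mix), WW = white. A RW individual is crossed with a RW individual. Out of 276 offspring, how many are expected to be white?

Punnett square for RW × RW:
Offspring genotypes: 1 RR, 2 RW, 1 WW
Phenotype counts: 1 bay, 2 roan (bay-white mix), 1 white
white: 1 out of 4 → fraction 1/4
Expected count = 1/4 × 276 = 69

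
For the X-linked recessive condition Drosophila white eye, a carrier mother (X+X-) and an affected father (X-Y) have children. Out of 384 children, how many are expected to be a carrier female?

Cross: X+X- × X-Y
Offspring: 1 X+X-, 1 X+Y, 1 X-X-, 1 X-Y
Probability of a carrier female: 1/4
Expected count = 1/4 × 384 = 96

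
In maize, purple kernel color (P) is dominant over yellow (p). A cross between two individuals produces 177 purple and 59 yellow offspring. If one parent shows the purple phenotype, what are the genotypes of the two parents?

Observed offspring: 177 purple, 59 yellow
The observed ratio simplifies to 3:1. Yellow (pp) offspring appear, so each parent must contribute one p allele. The parent stated to show purple carries P, so it is Pp. The other parent is then either Pp or pp: Pp × pp would give a 1:1 split, whereas Pp × Pp gives 3:1 — matching the data. So both parents are heterozygous (Pp × Pp).
Parent genotypes: Pp × Pp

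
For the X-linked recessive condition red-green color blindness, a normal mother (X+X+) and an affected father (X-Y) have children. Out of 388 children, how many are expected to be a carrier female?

Cross: X+X+ × X-Y
Offspring: 2 X+X-, 2 X+Y
Probability of a carrier female: 2/4 = 1/2
Expected count = 1/2 × 388 = 194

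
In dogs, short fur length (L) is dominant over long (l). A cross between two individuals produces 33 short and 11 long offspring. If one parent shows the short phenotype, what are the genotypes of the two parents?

Observed offspring: 33 short, 11 long
The observed ratio simplifies to 3:1. Long (ll) offspring appear, so each parent must contribute one l allele. The parent stated to show short carries L, so it is Ll. The other parent is then either Ll or ll: Ll × ll would give a 1:1 split, whereas Ll × Ll gives 3:1 — matching the data. So both parents are heterozygous (Ll × Ll).
Parent genotypes: Ll × Ll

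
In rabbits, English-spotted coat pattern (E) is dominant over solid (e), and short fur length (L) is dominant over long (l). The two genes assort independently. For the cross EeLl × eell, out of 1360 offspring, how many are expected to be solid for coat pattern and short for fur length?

Dihybrid cross EeLl × eell — consider each gene separately:
coat pattern: Ee × ee → 2 Ee, 2 ee → 2 E_ : 2 ee (out of 4)
fur length: Ll × ll → 2 Ll, 2 ll → 2 L_ : 2 ll (out of 4)
Looking for: solid (ee) and short (L_)
P(solid) = 2/4, P(short) = 2/4
P(both) = 2/4 × 2/4 = 4/16 = 1/4
Expected count = 1/4 × 1360 = 340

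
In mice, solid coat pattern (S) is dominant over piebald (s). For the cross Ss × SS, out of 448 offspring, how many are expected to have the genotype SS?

Punnett square for Ss × SS:
Offspring genotypes: 2 SS, 2 Ss
Total offspring: 4
Count with target: 2
Probability: 2/4 = 1/2
Expected count = 1/2 × 448 = 224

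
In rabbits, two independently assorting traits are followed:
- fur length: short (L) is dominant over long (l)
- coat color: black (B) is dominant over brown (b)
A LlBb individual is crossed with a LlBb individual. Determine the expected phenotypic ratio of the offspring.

Dihybrid cross LlBb × LlBb — consider each gene separately:
fur length: Ll × Ll → 1 LL, 2 Ll, 1 ll → 3 L_ : 1 ll (out of 4)
coat color: Bb × Bb → 1 BB, 2 Bb, 1 bb → 3 B_ : 1 bb (out of 4)
Combine (counts out of 4 × 4 = 16): short/black (L_B_) = 3×3 = 9; short/brown (L_bb) = 3×1 = 3; long/black (llB_) = 1×3 = 3; long/brown (llbb) = 1×1 = 1
Phenotype counts (out of 16): 9 short/black, 3 short/brown, 3 long/black, 1 long/brown
Ratio: 9 short/black : 3 short/brown : 3 long/black : 1 long/brown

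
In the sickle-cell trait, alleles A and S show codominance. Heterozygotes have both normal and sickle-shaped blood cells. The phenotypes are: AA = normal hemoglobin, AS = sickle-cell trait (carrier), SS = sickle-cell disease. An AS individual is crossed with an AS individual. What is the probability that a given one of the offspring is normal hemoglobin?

Punnett square for AS × AS:
Offspring genotypes: 1 AA, 2 AS, 1 SS
Phenotype counts: 1 normal hemoglobin, 2 sickle-cell trait (carrier), 1 sickle-cell disease
normal hemoglobin: 1 out of 4
Probability: 1/4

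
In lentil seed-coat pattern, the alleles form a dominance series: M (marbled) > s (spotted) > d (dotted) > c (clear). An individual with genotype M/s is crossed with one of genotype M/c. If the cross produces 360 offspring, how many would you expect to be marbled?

Cross: M/s × M/c
Allele dominance: M > s > d > c
Offspring genotypes: 1 M/M, 1 M/c, 1 M/s, 1 s/c
Phenotype counts: 3 marbled, 1 spotted
marbled: 3 out of 4 → fraction 3/4
Expected count = 3/4 × 360 = 270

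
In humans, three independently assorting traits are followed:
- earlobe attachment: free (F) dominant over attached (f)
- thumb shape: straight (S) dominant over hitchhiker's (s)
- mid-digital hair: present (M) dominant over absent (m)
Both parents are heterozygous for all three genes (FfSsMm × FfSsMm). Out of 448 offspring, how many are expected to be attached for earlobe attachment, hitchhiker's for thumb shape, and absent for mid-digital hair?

Trihybrid cross: FfSsMm × FfSsMm
Each trait segregates independently with a 3:1 phenotypic ratio, so each gene contributes 3/4 (dominant) or 1/4 (recessive).
Target: attached (earlobe attachment), hitchhiker's (thumb shape), absent (mid-digital hair)
Probability = product of independent per-trait probabilities
= 1/4 × 1/4 × 1/4 = 1/64
Expected count = 1/64 × 448 = 7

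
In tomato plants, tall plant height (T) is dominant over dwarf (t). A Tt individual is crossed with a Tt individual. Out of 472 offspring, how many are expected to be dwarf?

Punnett square for Tt × Tt:
Offspring genotypes: 1 TT, 2 Tt, 1 tt
tall: 3, dwarf: 1
dwarf: 1 out of 4 → fraction 1/4
Expected count = 1/4 × 472 = 118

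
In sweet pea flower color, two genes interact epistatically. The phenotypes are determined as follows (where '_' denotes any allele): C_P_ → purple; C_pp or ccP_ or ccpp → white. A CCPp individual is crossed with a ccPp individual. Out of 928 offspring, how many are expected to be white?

Cross: CCPp × ccPp — consider each gene separately:
C gene: CC × cc → 4 Cc → 4 C_ (out of 4)
P gene: Pp × Pp → 1 PP, 2 Pp, 1 pp → 3 P_ : 1 pp (out of 4)
Genotype classes (out of 4 × 4 = 16): C_P_ = 4×3 = 12; C_pp = 4×1 = 4
Apply the phenotype rules: C_P_ (12) → purple; C_pp (4) → white
Phenotype counts (out of 16): 12 purple, 4 white
white: 4 out of 16 → fraction 1/4
Expected count = 1/4 × 928 = 232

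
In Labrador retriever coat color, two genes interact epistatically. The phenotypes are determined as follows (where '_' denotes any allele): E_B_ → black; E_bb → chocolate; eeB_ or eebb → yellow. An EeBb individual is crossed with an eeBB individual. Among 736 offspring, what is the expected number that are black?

Cross: EeBb × eeBB — consider each gene separately:
E gene: Ee × ee → 2 Ee, 2 ee → 2 E_ : 2 ee (out of 4)
B gene: Bb × BB → 2 BB, 2 Bb → 4 B_ (out of 4)
Genotype classes (out of 4 × 4 = 16): E_B_ = 2×4 = 8; eeB_ = 2×4 = 8
Apply the phenotype rules: E_B_ (8) → black; eeB_ (8) → yellow
Phenotype counts (out of 16): 8 black, 8 yellow
black: 8 out of 16 → fraction 1/2
Expected count = 1/2 × 736 = 368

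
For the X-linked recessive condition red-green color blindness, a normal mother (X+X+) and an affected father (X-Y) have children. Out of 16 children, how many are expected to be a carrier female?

Cross: X+X+ × X-Y
Offspring: 2 X+X-, 2 X+Y
Probability of a carrier female: 2/4 = 1/2
Expected count = 1/2 × 16 = 8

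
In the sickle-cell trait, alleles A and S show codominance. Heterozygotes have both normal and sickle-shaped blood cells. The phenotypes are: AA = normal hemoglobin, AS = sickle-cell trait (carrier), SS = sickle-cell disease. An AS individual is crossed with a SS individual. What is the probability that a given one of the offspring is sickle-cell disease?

Punnett square for AS × SS:
Offspring genotypes: 2 AS, 2 SS
Phenotype counts: 2 sickle-cell trait (carrier), 2 sickle-cell disease
sickle-cell disease: 2 out of 4
Probability: 2/4 = 1/2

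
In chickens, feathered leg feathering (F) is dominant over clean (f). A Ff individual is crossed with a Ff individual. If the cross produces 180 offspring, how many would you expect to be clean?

Punnett square for Ff × Ff:
Offspring genotypes: 1 FF, 2 Ff, 1 ff
feathered: 3, clean: 1
clean: 1 out of 4 → fraction 1/4
Expected count = 1/4 × 180 = 45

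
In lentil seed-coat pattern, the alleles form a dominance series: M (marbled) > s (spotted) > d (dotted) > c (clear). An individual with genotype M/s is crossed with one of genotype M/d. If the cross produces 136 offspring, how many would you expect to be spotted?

Cross: M/s × M/d
Allele dominance: M > s > d > c
Offspring genotypes: 1 M/M, 1 M/d, 1 M/s, 1 s/d
Phenotype counts: 3 marbled, 1 spotted
spotted: 1 out of 4 → fraction 1/4
Expected count = 1/4 × 136 = 34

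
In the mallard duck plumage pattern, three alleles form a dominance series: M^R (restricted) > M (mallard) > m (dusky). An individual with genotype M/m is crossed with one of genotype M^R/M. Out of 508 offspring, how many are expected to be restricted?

Cross: M/m × M^R/M
Allele dominance: M^R > M > m
Offspring genotypes: 1 M^R/M, 1 M/M, 1 M^R/m, 1 M/m
Phenotype counts: 2 restricted, 2 mallard
restricted: 2 out of 4 → fraction 1/2
Expected count = 1/2 × 508 = 254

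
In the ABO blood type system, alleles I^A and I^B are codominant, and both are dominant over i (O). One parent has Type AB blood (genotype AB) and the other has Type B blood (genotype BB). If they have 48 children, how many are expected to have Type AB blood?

Cross: AB × BB
Possible offspring genotypes: 2 AB, 2 BB
Blood type counts: 2 Type AB, 2 Type B
Probability of Type AB: 2/4 = 1/2
Expected count = 1/2 × 48 = 24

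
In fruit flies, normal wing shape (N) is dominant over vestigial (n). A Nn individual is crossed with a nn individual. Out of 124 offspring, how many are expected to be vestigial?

Punnett square for Nn × nn:
Offspring genotypes: 2 Nn, 2 nn
normal: 2, vestigial: 2
vestigial: 2 out of 4 → fraction 1/2
Expected count = 1/2 × 124 = 62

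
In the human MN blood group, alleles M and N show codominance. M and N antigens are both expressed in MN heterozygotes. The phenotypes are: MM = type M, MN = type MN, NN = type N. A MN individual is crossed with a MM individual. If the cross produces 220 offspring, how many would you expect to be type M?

Punnett square for MN × MM:
Offspring genotypes: 2 MM, 2 MN
Phenotype counts: 2 type M, 2 type MN
type M: 2 out of 4 → fraction 1/2
Expected count = 1/2 × 220 = 110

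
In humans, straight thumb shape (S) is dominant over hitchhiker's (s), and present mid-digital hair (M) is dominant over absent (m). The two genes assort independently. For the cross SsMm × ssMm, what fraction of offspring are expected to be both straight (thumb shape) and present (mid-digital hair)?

Dihybrid cross SsMm × ssMm — consider each gene separately:
thumb shape: Ss × ss → 2 Ss, 2 ss → 2 S_ : 2 ss (out of 4)
mid-digital hair: Mm × Mm → 1 MM, 2 Mm, 1 mm → 3 M_ : 1 mm (out of 4)
Looking for: straight (S_) and present (M_)
P(straight) = 2/4, P(present) = 3/4
P(both) = 2/4 × 3/4 = 6/16 = 3/8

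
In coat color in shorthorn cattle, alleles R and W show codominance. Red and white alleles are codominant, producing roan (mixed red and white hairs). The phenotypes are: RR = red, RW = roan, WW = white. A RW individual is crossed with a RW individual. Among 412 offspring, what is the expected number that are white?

Punnett square for RW × RW:
Offspring genotypes: 1 RR, 2 RW, 1 WW
Phenotype counts: 1 red, 2 roan, 1 white
white: 1 out of 4 → fraction 1/4
Expected count = 1/4 × 412 = 103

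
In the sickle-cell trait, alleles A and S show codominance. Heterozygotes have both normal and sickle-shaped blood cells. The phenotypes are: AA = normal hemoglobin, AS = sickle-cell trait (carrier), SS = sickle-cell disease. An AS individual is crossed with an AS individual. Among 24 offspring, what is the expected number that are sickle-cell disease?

Punnett square for AS × AS:
Offspring genotypes: 1 AA, 2 AS, 1 SS
Phenotype counts: 1 normal hemoglobin, 2 sickle-cell trait (carrier), 1 sickle-cell disease
sickle-cell disease: 1 out of 4 → fraction 1/4
Expected count = 1/4 × 24 = 6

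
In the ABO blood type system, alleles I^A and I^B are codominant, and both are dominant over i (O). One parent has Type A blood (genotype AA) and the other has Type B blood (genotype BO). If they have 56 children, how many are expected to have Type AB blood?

Cross: AA × BO
Possible offspring genotypes: 2 AB, 2 AO
Blood type counts: 2 Type AB, 2 Type A
Probability of Type AB: 2/4 = 1/2
Expected count = 1/2 × 56 = 28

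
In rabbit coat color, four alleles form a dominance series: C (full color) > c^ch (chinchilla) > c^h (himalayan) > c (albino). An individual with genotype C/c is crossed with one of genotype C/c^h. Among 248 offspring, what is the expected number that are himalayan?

Cross: C/c × C/c^h
Allele dominance: C > c^ch > c^h > c
Offspring genotypes: 1 C/C, 1 C/c^h, 1 C/c, 1 c^h/c
Phenotype counts: 3 full color, 1 himalayan
himalayan: 1 out of 4 → fraction 1/4
Expected count = 1/4 × 248 = 62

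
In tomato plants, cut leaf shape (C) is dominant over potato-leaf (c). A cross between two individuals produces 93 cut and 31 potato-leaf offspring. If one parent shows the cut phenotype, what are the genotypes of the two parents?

Observed offspring: 93 cut, 31 potato-leaf
The observed ratio simplifies to 3:1. Potato-leaf (cc) offspring appear, so each parent must contribute one c allele. The parent stated to show cut carries C, so it is Cc. The other parent is then either Cc or cc: Cc × cc would give a 1:1 split, whereas Cc × Cc gives 3:1 — matching the data. So both parents are heterozygous (Cc × Cc).
Parent genotypes: Cc × Cc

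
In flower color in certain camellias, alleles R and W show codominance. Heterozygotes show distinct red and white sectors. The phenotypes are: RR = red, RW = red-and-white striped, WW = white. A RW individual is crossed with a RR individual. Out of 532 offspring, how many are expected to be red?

Punnett square for RW × RR:
Offspring genotypes: 2 RR, 2 RW
Phenotype counts: 2 red, 2 red-and-white striped
red: 2 out of 4 → fraction 1/2
Expected count = 1/2 × 532 = 266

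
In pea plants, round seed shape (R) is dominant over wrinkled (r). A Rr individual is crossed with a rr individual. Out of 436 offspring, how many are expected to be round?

Punnett square for Rr × rr:
Offspring genotypes: 2 Rr, 2 rr
round: 2, wrinkled: 2
round: 2 out of 4 → fraction 1/2
Expected count = 1/2 × 436 = 218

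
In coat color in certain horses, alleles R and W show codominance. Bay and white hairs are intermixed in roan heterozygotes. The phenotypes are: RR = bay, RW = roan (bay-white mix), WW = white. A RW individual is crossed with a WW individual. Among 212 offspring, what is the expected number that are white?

Punnett square for RW × WW:
Offspring genotypes: 2 RW, 2 WW
Phenotype counts: 2 roan (bay-white mix), 2 white
white: 2 out of 4 → fraction 1/2
Expected count = 1/2 × 212 = 106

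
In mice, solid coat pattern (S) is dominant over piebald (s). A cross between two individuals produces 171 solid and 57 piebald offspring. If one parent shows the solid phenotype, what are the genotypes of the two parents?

Observed offspring: 171 solid, 57 piebald
The observed ratio simplifies to 3:1. Piebald (ss) offspring appear, so each parent must contribute one s allele. The parent stated to show solid carries S, so it is Ss. The other parent is then either Ss or ss: Ss × ss would give a 1:1 split, whereas Ss × Ss gives 3:1 — matching the data. So both parents are heterozygous (Ss × Ss).
Parent genotypes: Ss × Ss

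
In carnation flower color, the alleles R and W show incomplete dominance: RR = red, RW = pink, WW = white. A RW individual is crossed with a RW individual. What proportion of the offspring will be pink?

Punnett square for RW × RW:
Offspring genotypes: 1 RR, 2 RW, 1 WW
Phenotype counts: 1 red, 2 pink, 1 white
pink: 2 out of 4
Probability: 2/4 = 1/2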